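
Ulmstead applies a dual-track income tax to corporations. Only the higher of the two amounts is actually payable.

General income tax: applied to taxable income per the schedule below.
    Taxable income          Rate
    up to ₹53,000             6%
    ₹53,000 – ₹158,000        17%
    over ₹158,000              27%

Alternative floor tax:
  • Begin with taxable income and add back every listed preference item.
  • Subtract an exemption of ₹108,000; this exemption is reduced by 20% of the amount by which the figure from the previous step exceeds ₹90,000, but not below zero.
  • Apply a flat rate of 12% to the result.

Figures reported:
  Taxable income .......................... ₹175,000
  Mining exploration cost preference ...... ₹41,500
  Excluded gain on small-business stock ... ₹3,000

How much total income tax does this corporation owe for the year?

₹25,620

General income tax:
  ₹53,000 × 6% = ₹3,180
  ₹105,000 × 17% = ₹17,850
  ₹17,000 × 27% = ₹4,590
  → ₹25,620

Alternative floor tax:
  Adjusted income: ₹175,000 + ₹41,500 + ₹3,000 = ₹219,500
  Exemption: ₹108,000 − 20% × (₹219,500 − ₹90,000) = ₹108,000 − ₹25,900 = ₹82,100
  Base: ₹219,500 − ₹82,100 = ₹137,400
  ₹137,400 × 12% = ₹16,488

₹25,620 > ₹16,488, so the general income tax governs.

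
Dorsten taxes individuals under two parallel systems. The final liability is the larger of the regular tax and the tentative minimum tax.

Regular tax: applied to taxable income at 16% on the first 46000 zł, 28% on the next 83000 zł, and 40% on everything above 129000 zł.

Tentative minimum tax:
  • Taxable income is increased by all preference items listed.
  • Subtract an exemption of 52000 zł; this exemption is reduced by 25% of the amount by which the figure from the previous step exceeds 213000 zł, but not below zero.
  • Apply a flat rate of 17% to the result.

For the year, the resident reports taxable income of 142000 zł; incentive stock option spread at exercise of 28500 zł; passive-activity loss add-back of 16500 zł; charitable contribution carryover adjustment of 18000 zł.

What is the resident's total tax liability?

Tentative minimum tax:
  Adjusted income: 142000 zł + 28500 zł + 16500 zł + 18000 zł = 205000 zł
  Exemption: 205000 zł ≤ 213000 zł, so full 52000 zł applies
  Base: 205000 zł − 52000 zł = 153000 zł
  153000 zł × 17% = 26010 zł

Regular tax:
  46000 zł × 16% = 7360 zł
  83000 zł × 28% = 23240 zł
  13000 zł × 40% = 5200 zł
  → 35800 zł

35800 zł > 26010 zł, so the regular tax governs.

35800 zł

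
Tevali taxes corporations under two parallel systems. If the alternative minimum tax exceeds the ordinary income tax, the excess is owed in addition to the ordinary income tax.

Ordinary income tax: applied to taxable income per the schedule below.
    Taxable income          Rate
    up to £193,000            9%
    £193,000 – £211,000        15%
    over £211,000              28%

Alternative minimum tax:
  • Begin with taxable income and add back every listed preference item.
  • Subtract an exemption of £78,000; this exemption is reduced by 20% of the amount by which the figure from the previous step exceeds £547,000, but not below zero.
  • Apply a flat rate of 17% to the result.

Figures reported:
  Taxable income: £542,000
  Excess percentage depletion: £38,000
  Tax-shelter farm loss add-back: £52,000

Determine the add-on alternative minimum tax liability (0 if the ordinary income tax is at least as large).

Ordinary income tax:
  £193,000 × 9% = £17,370
  £18,000 × 15% = £2,700
  £331,000 × 28% = £92,680
  → £112,750

Alternative minimum tax:
  Adjusted income: £542,000 + £38,000 + £52,000 = £632,000
  Exemption: £78,000 − 20% × (£632,000 − £547,000) = £78,000 − £17,000 = £61,000
  Base: £632,000 − £61,000 = £571,000
  £571,000 × 17% = £97,070

£97,070 ≤ £112,750, so no add-on is due.

£0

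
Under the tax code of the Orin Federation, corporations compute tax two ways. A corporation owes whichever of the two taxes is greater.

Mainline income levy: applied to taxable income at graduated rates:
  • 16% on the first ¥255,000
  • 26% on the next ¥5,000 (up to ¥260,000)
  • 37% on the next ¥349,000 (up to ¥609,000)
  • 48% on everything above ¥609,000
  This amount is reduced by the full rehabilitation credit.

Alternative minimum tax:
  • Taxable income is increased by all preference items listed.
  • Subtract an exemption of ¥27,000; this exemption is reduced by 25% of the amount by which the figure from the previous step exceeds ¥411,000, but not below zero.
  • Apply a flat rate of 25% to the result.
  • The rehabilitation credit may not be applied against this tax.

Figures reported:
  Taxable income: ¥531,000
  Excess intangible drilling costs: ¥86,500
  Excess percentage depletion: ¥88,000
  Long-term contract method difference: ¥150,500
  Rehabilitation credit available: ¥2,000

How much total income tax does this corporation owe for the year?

Alternative minimum tax:
  Adjusted income: ¥531,000 + ¥86,500 + ¥88,000 + ¥150,500 = ¥856,000
  Exemption: 25% × (¥856,000 − ¥411,000) = ¥111,250 ≥ ¥27,000, so the exemption is fully phased out
  Base: ¥856,000 − ¥0 = ¥856,000
  ¥856,000 × 25% = ¥214,000

Mainline income levy:
  ¥255,000 × 16% = ¥40,800
  ¥5,000 × 26% = ¥1,300
  ¥271,000 × 37% = ¥100,270
  → ¥142,370
  Less rehabilitation credit ¥2,000 → ¥140,370

¥214,000 > ¥140,370, so the alternative minimum tax is the binding amount.

¥214,000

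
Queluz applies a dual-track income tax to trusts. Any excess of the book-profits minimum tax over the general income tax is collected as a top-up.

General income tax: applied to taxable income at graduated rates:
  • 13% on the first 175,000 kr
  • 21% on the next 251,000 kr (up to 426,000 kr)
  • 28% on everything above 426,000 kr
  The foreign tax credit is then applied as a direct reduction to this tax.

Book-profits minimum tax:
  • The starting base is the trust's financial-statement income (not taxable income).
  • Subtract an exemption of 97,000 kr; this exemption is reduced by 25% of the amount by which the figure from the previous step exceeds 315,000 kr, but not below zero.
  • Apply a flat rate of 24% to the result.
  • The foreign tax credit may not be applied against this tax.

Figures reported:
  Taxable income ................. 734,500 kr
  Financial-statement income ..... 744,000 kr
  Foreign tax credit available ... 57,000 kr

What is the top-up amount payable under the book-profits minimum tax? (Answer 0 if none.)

73,720 kr

General income tax:
  175,000 kr × 13% = 22,750 kr
  251,000 kr × 21% = 52,710 kr
  308,500 kr × 28% = 86,380 kr
  → 161,840 kr
  Less foreign tax credit 57,000 kr → 104,840 kr

Book-profits minimum tax:
  Base (financial-statement income): 744,000 kr
  Exemption: 25% × (744,000 kr − 315,000 kr) = 107,250 kr ≥ 97,000 kr, so the exemption is fully phased out
  Base: 744,000 kr − 0 kr = 744,000 kr
  744,000 kr × 24% = 178,560 kr

Excess of book-profits minimum tax over general income tax: 178,560 kr − 104,840 kr = 73,720 kr.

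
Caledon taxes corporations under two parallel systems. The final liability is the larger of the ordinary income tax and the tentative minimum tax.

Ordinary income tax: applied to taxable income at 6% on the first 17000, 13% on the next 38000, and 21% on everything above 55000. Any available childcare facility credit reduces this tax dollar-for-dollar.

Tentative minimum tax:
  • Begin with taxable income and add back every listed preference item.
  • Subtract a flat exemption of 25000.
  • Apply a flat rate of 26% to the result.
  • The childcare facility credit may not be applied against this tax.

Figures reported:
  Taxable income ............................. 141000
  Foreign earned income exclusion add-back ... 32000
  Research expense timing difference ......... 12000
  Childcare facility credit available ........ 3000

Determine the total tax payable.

Ordinary income tax:
  17000 × 6% = 1020
  38000 × 13% = 4940
  86000 × 21% = 18060
  → 24020
  Less childcare facility credit 3000 → 21020

Tentative minimum tax:
  Adjusted income: 141000 + 32000 + 12000 = 185000
  Less exemption 25000 → base 160000
  160000 × 26% = 41600

41600 > 21020, so the tentative minimum tax is the binding amount.

41600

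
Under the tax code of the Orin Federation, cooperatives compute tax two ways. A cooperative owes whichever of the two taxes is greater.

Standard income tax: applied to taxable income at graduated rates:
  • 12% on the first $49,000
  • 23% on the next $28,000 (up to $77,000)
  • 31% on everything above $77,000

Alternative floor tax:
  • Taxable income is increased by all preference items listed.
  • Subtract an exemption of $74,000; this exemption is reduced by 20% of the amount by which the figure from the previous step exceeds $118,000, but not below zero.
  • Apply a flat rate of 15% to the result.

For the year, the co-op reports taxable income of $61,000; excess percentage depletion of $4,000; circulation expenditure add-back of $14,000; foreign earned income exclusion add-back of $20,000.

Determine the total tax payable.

$8,640

Alternative floor tax:
  Adjusted income: $61,000 + $4,000 + $14,000 + $20,000 = $99,000
  Exemption: $99,000 ≤ $118,000, so full $74,000 applies
  Base: $99,000 − $74,000 = $25,000
  $25,000 × 15% = $3,750

Standard income tax:
  $49,000 × 12% = $5,880
  $12,000 × 23% = $2,760
  → $8,640

$8,640 > $3,750, so the standard income tax governs.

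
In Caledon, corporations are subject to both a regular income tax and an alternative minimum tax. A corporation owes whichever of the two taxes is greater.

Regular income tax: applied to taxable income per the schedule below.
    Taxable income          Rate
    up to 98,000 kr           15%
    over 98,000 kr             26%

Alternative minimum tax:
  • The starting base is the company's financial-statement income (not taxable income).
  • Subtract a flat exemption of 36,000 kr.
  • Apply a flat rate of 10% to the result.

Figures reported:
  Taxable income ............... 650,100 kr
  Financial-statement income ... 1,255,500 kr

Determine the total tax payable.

158,246 kr

Alternative minimum tax:
  Base (financial-statement income): 1,255,500 kr
  Less exemption 36,000 kr → base 1,219,500 kr
  1,219,500 kr × 10% = 121,950 kr

Regular income tax:
  98,000 kr × 15% = 14,700 kr
  552,100 kr × 26% = 143,546 kr
  → 158,246 kr

158,246 kr > 121,950 kr, so the regular income tax governs.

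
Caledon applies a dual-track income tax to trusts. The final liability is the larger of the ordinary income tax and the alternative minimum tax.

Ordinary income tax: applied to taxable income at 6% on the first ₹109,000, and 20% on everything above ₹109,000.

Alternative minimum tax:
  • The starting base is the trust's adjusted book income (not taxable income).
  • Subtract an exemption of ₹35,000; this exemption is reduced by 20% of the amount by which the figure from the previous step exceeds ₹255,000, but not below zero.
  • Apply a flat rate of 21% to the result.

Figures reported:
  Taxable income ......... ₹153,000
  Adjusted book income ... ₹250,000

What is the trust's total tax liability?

₹45,150

Alternative minimum tax:
  Base (adjusted book income): ₹250,000
  Exemption: ₹250,000 ≤ ₹255,000, so full ₹35,000 applies
  Base: ₹250,000 − ₹35,000 = ₹215,000
  ₹215,000 × 21% = ₹45,150

Ordinary income tax:
  ₹109,000 × 6% = ₹6,540
  ₹44,000 × 20% = ₹8,800
  → ₹15,340

₹45,150 > ₹15,340, so the alternative minimum tax is the binding amount.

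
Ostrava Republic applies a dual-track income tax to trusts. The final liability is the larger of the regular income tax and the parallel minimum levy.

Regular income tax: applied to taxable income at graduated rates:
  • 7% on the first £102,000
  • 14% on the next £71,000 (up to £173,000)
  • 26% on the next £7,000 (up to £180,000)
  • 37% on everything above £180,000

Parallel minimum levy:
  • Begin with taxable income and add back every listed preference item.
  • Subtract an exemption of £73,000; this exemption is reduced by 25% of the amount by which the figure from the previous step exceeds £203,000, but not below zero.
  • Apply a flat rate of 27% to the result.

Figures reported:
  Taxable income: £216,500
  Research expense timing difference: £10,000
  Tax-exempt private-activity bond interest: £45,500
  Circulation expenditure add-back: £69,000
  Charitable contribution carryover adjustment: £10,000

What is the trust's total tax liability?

Parallel minimum levy:
  Adjusted income: £216,500 + £10,000 + £45,500 + £69,000 + £10,000 = £351,000
  Exemption: £73,000 − 25% × (£351,000 − £203,000) = £73,000 − £37,000 = £36,000
  Base: £351,000 − £36,000 = £315,000
  £315,000 × 27% = £85,050

Regular income tax:
  £102,000 × 7% = £7,140
  £71,000 × 14% = £9,940
  £7,000 × 26% = £1,820
  £36,500 × 37% = £13,505
  → £32,405

£85,050 > £32,405, so the parallel minimum levy is the binding amount.

£85,050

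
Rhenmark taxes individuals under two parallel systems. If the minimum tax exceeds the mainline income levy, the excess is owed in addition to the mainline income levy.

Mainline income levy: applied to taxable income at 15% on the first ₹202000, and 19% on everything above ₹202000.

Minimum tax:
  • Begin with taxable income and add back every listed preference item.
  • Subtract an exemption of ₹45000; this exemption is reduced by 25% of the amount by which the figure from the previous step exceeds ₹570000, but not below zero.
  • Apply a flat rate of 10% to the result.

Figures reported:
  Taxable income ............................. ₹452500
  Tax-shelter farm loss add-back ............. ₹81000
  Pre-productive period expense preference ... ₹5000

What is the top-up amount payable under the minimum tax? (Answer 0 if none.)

Mainline income levy:
  ₹202000 × 15% = ₹30300
  ₹250500 × 19% = ₹47595
  → ₹77895

Minimum tax:
  Adjusted income: ₹452500 + ₹81000 + ₹5000 = ₹538500
  Exemption: ₹538500 ≤ ₹570000, so full ₹45000 applies
  Base: ₹538500 − ₹45000 = ₹493500
  ₹493500 × 10% = ₹49350

₹49350 ≤ ₹77895, so no add-on is due.

₹0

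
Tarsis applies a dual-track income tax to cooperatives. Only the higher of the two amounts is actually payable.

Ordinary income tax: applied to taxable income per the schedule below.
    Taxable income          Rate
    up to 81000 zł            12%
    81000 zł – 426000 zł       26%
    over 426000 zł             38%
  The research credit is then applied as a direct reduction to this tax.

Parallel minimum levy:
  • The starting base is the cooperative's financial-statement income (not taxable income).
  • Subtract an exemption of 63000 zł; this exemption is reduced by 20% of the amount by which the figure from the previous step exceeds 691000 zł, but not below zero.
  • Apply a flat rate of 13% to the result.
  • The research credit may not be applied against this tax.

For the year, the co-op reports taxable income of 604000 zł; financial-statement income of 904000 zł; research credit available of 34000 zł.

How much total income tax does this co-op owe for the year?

Parallel minimum levy:
  Base (financial-statement income): 904000 zł
  Exemption: 63000 zł − 20% × (904000 zł − 691000 zł) = 63000 zł − 42600 zł = 20400 zł
  Base: 904000 zł − 20400 zł = 883600 zł
  883600 zł × 13% = 114868 zł

Ordinary income tax:
  81000 zł × 12% = 9720 zł
  345000 zł × 26% = 89700 zł
  178000 zł × 38% = 67640 zł
  → 167060 zł
  Less research credit 34000 zł → 133060 zł

133060 zł > 114868 zł, so the ordinary income tax governs.

133060 zł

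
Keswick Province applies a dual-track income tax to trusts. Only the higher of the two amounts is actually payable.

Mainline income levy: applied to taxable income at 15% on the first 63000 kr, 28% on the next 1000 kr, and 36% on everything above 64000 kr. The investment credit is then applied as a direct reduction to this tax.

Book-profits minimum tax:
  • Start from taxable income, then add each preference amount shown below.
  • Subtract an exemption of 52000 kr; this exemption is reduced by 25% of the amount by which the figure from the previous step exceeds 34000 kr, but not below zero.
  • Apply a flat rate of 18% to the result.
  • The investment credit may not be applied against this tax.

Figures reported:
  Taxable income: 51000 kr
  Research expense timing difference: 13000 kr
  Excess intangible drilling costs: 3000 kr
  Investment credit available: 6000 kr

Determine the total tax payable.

Book-profits minimum tax:
  Adjusted income: 51000 kr + 13000 kr + 3000 kr = 67000 kr
  Exemption: 52000 kr − 25% × (67000 kr − 34000 kr) = 52000 kr − 8250 kr = 43750 kr
  Base: 67000 kr − 43750 kr = 23250 kr
  23250 kr × 18% = 4185 kr

Mainline income levy:
  51000 kr × 15% = 7650 kr
  Less investment credit 6000 kr → 1650 kr

4185 kr > 1650 kr, so the book-profits minimum tax is the binding amount.

4185 kr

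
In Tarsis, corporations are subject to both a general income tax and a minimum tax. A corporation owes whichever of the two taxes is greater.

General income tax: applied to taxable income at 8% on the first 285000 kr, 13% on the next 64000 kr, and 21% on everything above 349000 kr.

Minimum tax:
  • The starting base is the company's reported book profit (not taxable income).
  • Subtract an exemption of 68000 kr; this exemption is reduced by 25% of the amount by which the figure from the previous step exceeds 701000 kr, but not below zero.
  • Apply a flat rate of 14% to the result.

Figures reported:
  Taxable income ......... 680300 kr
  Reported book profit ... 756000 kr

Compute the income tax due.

General income tax:
  285000 kr × 8% = 22800 kr
  64000 kr × 13% = 8320 kr
  331300 kr × 21% = 69573 kr
  → 100693 kr

Minimum tax:
  Base (reported book profit): 756000 kr
  Exemption: 68000 kr − 25% × (756000 kr − 701000 kr) = 68000 kr − 13750 kr = 54250 kr
  Base: 756000 kr − 54250 kr = 701750 kr
  701750 kr × 14% = 98245 kr

100693 kr > 98245 kr, so the general income tax governs.

100693 kr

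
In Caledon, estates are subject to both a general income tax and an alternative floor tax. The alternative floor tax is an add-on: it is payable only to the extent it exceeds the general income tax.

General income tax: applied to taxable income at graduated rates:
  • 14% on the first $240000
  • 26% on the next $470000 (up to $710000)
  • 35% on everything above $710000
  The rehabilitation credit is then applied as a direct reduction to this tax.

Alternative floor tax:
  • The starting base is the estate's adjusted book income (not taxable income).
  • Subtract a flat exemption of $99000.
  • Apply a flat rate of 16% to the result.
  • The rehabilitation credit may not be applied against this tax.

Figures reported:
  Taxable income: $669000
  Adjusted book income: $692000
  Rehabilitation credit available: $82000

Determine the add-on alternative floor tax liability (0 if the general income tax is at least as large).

$31740

General income tax:
  $240000 × 14% = $33600
  $429000 × 26% = $111540
  → $145140
  Less rehabilitation credit $82000 → $63140

Alternative floor tax:
  Base (adjusted book income): $692000
  Less exemption $99000 → base $593000
  $593000 × 16% = $94880

Excess of alternative floor tax over general income tax: $94880 − $63140 = $31740.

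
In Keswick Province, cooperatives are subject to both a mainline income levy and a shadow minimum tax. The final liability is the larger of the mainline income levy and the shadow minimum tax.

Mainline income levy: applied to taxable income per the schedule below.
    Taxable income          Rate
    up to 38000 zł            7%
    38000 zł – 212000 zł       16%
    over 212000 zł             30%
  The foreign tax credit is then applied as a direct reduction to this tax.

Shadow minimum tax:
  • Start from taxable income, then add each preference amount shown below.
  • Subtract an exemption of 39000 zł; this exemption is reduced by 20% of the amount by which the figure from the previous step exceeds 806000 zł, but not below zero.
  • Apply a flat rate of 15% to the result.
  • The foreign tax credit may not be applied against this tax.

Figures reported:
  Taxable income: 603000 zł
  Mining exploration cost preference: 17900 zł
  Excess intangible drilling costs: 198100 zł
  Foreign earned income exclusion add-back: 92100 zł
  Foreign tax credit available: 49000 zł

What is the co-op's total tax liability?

133968 zł

Shadow minimum tax:
  Adjusted income: 603000 zł + 17900 zł + 198100 zł + 92100 zł = 911100 zł
  Exemption: 39000 zł − 20% × (911100 zł − 806000 zł) = 39000 zł − 21020 zł = 17980 zł
  Base: 911100 zł − 17980 zł = 893120 zł
  893120 zł × 15% = 133968 zł

Mainline income levy:
  38000 zł × 7% = 2660 zł
  174000 zł × 16% = 27840 zł
  391000 zł × 30% = 117300 zł
  → 147800 zł
  Less foreign tax credit 49000 zł → 98800 zł

133968 zł > 98800 zł, so the shadow minimum tax is the binding amount.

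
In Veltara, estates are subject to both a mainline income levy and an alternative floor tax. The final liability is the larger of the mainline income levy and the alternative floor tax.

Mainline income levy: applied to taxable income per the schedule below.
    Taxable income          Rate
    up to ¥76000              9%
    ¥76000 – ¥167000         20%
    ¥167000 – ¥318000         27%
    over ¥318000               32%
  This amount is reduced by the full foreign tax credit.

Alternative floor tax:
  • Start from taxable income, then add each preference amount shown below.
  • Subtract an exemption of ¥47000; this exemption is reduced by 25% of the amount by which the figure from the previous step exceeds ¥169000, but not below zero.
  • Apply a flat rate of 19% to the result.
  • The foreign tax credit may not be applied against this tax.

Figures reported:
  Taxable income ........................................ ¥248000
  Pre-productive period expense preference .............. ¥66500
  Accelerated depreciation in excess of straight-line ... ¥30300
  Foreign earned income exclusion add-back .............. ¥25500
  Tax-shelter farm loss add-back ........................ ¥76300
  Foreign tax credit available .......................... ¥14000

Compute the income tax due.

Mainline income levy:
  ¥76000 × 9% = ¥6840
  ¥91000 × 20% = ¥18200
  ¥81000 × 27% = ¥21870
  → ¥46910
  Less foreign tax credit ¥14000 → ¥32910

Alternative floor tax:
  Adjusted income: ¥248000 + ¥66500 + ¥30300 + ¥25500 + ¥76300 = ¥446600
  Exemption: 25% × (¥446600 − ¥169000) = ¥69400 ≥ ¥47000, so the exemption is fully phased out
  Base: ¥446600 − ¥0 = ¥446600
  ¥446600 × 19% = ¥84854

¥84854 > ¥32910, so the alternative floor tax is the binding amount.

¥84854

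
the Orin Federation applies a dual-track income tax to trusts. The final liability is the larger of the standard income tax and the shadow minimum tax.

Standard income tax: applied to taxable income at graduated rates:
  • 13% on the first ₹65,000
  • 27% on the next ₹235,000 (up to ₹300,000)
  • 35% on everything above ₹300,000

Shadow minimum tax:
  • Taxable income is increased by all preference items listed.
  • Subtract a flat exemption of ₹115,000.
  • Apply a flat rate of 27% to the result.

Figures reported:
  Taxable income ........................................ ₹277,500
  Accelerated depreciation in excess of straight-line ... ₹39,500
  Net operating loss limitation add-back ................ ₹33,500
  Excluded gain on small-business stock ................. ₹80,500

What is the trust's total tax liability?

Standard income tax:
  ₹65,000 × 13% = ₹8,450
  ₹212,500 × 27% = ₹57,375
  → ₹65,825

Shadow minimum tax:
  Adjusted income: ₹277,500 + ₹39,500 + ₹33,500 + ₹80,500 = ₹431,000
  Less exemption ₹115,000 → base ₹316,000
  ₹316,000 × 27% = ₹85,320

₹85,320 > ₹65,825, so the shadow minimum tax is the binding amount.

₹85,320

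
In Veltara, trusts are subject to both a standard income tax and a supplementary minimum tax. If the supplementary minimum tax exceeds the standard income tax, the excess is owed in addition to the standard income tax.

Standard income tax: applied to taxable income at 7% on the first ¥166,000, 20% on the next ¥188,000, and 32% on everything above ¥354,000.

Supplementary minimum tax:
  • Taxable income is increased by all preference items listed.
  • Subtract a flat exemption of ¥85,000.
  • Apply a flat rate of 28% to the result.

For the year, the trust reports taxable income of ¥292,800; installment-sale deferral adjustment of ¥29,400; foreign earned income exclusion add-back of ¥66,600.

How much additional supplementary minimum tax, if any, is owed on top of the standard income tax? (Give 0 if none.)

¥48,084

Standard income tax:
  ¥166,000 × 7% = ¥11,620
  ¥126,800 × 20% = ¥25,360
  → ¥36,980

Supplementary minimum tax:
  Adjusted income: ¥292,800 + ¥29,400 + ¥66,600 = ¥388,800
  Less exemption ¥85,000 → base ¥303,800
  ¥303,800 × 28% = ¥85,064

Excess of supplementary minimum tax over standard income tax: ¥85,064 − ¥36,980 = ¥48,084.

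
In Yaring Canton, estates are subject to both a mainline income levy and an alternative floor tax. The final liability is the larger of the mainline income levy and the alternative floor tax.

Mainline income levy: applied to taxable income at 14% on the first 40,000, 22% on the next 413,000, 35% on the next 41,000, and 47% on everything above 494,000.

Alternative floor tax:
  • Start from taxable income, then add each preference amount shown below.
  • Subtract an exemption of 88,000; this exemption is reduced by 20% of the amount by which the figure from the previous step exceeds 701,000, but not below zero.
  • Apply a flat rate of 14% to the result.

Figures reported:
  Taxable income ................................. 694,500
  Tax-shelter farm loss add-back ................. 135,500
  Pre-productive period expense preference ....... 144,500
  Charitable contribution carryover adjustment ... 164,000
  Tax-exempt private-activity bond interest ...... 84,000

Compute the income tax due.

205,045

Alternative floor tax:
  Adjusted income: 694,500 + 135,500 + 144,500 + 164,000 + 84,000 = 1,222,500
  Exemption: 20% × (1,222,500 − 701,000) = 104,300 ≥ 88,000, so the exemption is fully phased out
  Base: 1,222,500 − 0 = 1,222,500
  1,222,500 × 14% = 171,150

Mainline income levy:
  40,000 × 14% = 5,600
  413,000 × 22% = 90,860
  41,000 × 35% = 14,350
  200,500 × 47% = 94,235
  → 205,045

205,045 > 171,150, so the mainline income levy governs.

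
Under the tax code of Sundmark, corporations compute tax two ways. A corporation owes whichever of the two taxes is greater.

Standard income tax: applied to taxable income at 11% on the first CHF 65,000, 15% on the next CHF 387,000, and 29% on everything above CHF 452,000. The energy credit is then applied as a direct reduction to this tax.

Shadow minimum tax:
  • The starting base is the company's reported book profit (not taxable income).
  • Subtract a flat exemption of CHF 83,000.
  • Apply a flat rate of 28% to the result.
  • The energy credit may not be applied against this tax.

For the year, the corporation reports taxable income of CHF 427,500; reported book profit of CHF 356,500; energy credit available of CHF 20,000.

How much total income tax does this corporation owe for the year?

Standard income tax:
  CHF 65,000 × 11% = CHF 7,150
  CHF 362,500 × 15% = CHF 54,375
  → CHF 61,525
  Less energy credit CHF 20,000 → CHF 41,525

Shadow minimum tax:
  Base (reported book profit): CHF 356,500
  Less exemption CHF 83,000 → base CHF 273,500
  CHF 273,500 × 28% = CHF 76,580

CHF 76,580 > CHF 41,525, so the shadow minimum tax is the binding amount.

CHF 76,580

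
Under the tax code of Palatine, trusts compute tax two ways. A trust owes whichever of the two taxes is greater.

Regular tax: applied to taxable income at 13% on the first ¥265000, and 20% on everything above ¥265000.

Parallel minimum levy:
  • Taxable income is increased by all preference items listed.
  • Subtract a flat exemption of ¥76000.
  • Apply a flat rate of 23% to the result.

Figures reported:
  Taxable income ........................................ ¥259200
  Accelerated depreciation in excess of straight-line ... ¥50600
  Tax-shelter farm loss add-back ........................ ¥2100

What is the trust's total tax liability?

¥54257

Parallel minimum levy:
  Adjusted income: ¥259200 + ¥50600 + ¥2100 = ¥311900
  Less exemption ¥76000 → base ¥235900
  ¥235900 × 23% = ¥54257

Regular tax:
  ¥259200 × 13% = ¥33696

¥54257 > ¥33696, so the parallel minimum levy is the binding amount.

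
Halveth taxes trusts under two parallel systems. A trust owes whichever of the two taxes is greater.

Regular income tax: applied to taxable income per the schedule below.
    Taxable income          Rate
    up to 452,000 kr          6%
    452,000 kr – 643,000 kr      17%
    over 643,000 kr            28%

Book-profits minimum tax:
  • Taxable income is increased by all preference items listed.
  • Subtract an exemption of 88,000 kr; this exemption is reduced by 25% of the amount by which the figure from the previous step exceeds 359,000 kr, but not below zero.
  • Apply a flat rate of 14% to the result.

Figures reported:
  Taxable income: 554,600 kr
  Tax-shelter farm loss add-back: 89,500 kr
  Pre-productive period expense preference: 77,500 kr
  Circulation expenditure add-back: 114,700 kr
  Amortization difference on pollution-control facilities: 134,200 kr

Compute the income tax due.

Regular income tax:
  452,000 kr × 6% = 27,120 kr
  102,600 kr × 17% = 17,442 kr
  → 44,562 kr

Book-profits minimum tax:
  Adjusted income: 554,600 kr + 89,500 kr + 77,500 kr + 114,700 kr + 134,200 kr = 970,500 kr
  Exemption: 25% × (970,500 kr − 359,000 kr) = 152,875 kr ≥ 88,000 kr, so the exemption is fully phased out
  Base: 970,500 kr − 0 kr = 970,500 kr
  970,500 kr × 14% = 135,870 kr

135,870 kr > 44,562 kr, so the book-profits minimum tax is the binding amount.

135,870 kr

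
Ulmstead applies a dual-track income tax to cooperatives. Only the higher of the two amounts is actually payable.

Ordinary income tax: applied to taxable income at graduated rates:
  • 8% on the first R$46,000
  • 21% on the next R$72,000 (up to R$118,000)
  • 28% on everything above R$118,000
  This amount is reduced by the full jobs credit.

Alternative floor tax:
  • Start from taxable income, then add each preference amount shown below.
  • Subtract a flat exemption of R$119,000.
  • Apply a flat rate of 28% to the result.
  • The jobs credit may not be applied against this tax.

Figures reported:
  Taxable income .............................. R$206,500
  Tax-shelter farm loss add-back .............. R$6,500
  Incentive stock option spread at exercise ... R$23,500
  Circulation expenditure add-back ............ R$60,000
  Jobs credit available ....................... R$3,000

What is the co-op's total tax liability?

R$49,700

Alternative floor tax:
  Adjusted income: R$206,500 + R$6,500 + R$23,500 + R$60,000 = R$296,500
  Less exemption R$119,000 → base R$177,500
  R$177,500 × 28% = R$49,700

Ordinary income tax:
  R$46,000 × 8% = R$3,680
  R$72,000 × 21% = R$15,120
  R$88,500 × 28% = R$24,780
  → R$43,580
  Less jobs credit R$3,000 → R$40,580

R$49,700 > R$40,580, so the alternative floor tax is the binding amount.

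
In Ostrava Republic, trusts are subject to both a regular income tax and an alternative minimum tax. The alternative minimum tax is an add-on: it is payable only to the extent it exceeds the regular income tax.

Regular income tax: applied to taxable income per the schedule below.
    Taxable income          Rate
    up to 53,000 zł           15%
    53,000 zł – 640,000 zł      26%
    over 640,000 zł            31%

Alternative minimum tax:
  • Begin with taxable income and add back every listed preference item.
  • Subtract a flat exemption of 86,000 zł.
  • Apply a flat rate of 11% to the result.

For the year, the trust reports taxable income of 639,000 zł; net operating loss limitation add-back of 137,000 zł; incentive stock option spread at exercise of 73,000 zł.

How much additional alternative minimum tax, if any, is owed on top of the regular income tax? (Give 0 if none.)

Regular income tax:
  53,000 zł × 15% = 7,950 zł
  586,000 zł × 26% = 152,360 zł
  → 160,310 zł

Alternative minimum tax:
  Adjusted income: 639,000 zł + 137,000 zł + 73,000 zł = 849,000 zł
  Less exemption 86,000 zł → base 763,000 zł
  763,000 zł × 11% = 83,930 zł

83,930 zł ≤ 160,310 zł, so no add-on is due.

0 zł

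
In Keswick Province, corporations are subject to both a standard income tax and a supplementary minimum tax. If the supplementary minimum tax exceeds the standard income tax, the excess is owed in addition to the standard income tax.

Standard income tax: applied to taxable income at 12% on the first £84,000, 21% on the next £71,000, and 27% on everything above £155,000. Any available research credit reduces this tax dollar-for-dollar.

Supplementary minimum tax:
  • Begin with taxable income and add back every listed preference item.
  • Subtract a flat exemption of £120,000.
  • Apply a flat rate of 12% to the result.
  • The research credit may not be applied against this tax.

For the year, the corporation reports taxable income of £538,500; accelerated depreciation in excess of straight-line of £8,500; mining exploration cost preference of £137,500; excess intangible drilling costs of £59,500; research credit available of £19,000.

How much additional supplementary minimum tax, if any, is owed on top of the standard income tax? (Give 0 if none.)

Standard income tax:
  £84,000 × 12% = £10,080
  £71,000 × 21% = £14,910
  £383,500 × 27% = £103,545
  → £128,535
  Less research credit £19,000 → £109,535

Supplementary minimum tax:
  Adjusted income: £538,500 + £8,500 + £137,500 + £59,500 = £744,000
  Less exemption £120,000 → base £624,000
  £624,000 × 12% = £74,880

£74,880 ≤ £109,535, so no add-on is due.

£0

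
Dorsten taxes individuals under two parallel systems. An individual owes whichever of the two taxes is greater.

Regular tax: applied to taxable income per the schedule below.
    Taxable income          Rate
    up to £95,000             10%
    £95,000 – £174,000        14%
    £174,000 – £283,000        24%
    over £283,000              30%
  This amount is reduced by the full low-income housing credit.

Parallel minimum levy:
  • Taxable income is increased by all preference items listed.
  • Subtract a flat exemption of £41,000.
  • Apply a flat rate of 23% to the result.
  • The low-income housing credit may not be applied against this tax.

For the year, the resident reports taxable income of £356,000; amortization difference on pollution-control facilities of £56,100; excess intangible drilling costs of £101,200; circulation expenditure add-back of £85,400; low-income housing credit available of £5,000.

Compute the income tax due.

£128,271

Parallel minimum levy:
  Adjusted income: £356,000 + £56,100 + £101,200 + £85,400 = £598,700
  Less exemption £41,000 → base £557,700
  £557,700 × 23% = £128,271

Regular tax:
  £95,000 × 10% = £9,500
  £79,000 × 14% = £11,060
  £109,000 × 24% = £26,160
  £73,000 × 30% = £21,900
  → £68,620
  Less low-income housing credit £5,000 → £63,620

£128,271 > £63,620, so the parallel minimum levy is the binding amount.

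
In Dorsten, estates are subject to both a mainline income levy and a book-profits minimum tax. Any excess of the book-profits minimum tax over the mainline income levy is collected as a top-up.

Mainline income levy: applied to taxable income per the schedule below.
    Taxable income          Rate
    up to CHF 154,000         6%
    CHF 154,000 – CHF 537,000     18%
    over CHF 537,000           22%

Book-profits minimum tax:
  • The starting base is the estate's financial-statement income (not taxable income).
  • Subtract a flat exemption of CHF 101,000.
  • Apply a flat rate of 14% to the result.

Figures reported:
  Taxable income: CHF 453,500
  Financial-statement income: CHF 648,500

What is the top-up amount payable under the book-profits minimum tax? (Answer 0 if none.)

Book-profits minimum tax:
  Base (financial-statement income): CHF 648,500
  Less exemption CHF 101,000 → base CHF 547,500
  CHF 547,500 × 14% = CHF 76,650

Mainline income levy:
  CHF 154,000 × 6% = CHF 9,240
  CHF 299,500 × 18% = CHF 53,910
  → CHF 63,150

Excess of book-profits minimum tax over mainline income levy: CHF 76,650 − CHF 63,150 = CHF 13,500.

CHF 13,500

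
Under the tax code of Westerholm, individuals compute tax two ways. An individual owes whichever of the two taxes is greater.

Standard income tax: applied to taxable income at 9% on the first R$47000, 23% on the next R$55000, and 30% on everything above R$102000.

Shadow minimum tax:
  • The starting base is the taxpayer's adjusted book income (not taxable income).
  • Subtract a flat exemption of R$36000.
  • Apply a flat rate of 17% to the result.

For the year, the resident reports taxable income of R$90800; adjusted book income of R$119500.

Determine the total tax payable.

R$14304

Shadow minimum tax:
  Base (adjusted book income): R$119500
  Less exemption R$36000 → base R$83500
  R$83500 × 17% = R$14195

Standard income tax:
  R$47000 × 9% = R$4230
  R$43800 × 23% = R$10074
  → R$14304

R$14304 > R$14195, so the standard income tax governs.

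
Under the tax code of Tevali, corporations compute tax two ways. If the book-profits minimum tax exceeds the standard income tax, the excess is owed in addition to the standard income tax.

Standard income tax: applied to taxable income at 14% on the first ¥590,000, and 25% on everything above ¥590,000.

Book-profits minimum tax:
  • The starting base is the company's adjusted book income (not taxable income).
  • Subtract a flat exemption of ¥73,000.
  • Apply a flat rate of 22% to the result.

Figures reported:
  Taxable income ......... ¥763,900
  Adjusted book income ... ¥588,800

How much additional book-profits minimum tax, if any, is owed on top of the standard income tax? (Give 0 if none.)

¥0

Standard income tax:
  ¥590,000 × 14% = ¥82,600
  ¥173,900 × 25% = ¥43,475
  → ¥126,075

Book-profits minimum tax:
  Base (adjusted book income): ¥588,800
  Less exemption ¥73,000 → base ¥515,800
  ¥515,800 × 22% = ¥113,476

¥113,476 ≤ ¥126,075, so no add-on is due.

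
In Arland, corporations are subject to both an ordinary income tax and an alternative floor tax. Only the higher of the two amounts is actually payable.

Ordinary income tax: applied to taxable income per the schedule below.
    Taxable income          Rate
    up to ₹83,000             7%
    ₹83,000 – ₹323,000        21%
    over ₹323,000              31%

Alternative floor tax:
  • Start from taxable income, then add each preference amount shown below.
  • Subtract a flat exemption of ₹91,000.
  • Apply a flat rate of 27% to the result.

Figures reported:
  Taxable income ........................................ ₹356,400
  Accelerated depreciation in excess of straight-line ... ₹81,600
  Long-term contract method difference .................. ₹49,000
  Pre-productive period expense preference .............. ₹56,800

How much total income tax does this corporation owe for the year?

Ordinary income tax:
  ₹83,000 × 7% = ₹5,810
  ₹240,000 × 21% = ₹50,400
  ₹33,400 × 31% = ₹10,354
  → ₹66,564

Alternative floor tax:
  Adjusted income: ₹356,400 + ₹81,600 + ₹49,000 + ₹56,800 = ₹543,800
  Less exemption ₹91,000 → base ₹452,800
  ₹452,800 × 27% = ₹122,256

₹122,256 > ₹66,564, so the alternative floor tax is the binding amount.

₹122,256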